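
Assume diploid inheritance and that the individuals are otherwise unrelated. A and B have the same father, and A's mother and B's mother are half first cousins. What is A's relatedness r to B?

0.265625

With two independent routes of shared ancestry, r is the sum of the two contributions.
A and B are related in two ways: half-sibs through their shared father (r = 1/4) and half second cousins through their mothers (r = 1/64).
r = 1/4 + 1/64 = 0.265625.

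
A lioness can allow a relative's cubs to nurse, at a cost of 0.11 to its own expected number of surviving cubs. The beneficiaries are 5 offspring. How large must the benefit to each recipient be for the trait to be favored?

r to an offspring = 1/2 (one parent–offspring link: r = (1/2)^1 = 1/2).
Hamilton's rule with n recipients of equal r: n·r·B > C, so B > C/(n·r) = 0.11/(5·0.5) = 0.044.

0.044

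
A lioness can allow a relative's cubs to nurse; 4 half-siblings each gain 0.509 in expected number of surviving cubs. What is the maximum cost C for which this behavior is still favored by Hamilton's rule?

r to a half-sibling = 1/4 (half-sibs share one parent — one path of length 2: r = (1/2)^2 = 1/4).
Hamilton's rule: n·r·B > C, so the trait is favored while C < n·r·B = 4·0.25·0.509 = 0.509.

0.509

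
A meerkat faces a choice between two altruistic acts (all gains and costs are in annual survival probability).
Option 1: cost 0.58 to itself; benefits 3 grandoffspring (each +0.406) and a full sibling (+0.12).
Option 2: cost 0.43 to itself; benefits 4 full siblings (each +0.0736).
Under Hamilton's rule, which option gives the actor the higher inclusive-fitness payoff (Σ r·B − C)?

Option 1: r to a grandoffspring = 0.25.
Option 1: r to a full sibling = 0.5.
Option 1: Σ r·B − C = (3·0.25·0.406 + 1·0.5·0.12) − 0.58 = -0.2155.
Option 2: r to a full sibling = 0.5.
Option 2: Σ r·B − C = (4·0.5·0.0736) − 0.43 = -0.2828.
Option 1 has the higher net inclusive-fitness payoff.

Option 1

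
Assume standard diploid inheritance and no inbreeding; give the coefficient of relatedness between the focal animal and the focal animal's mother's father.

0.25

Each parent–offspring link contributes a factor of 1/2, and independent paths through distinct common ancestors add.
Two parent–offspring links: r = (1/2)^2 = 1/4.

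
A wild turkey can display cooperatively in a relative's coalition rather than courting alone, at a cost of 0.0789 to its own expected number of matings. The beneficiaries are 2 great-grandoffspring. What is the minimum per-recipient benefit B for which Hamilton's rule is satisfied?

0.3156

r to a great-grandoffspring = 0.125 (three parent–offspring links: r = (1/2)^3 = 1/8).
Hamilton's rule with n recipients of equal r: n·r·B > C, so B > C/(n·r) = 0.0789/(2·0.125) = 0.3156.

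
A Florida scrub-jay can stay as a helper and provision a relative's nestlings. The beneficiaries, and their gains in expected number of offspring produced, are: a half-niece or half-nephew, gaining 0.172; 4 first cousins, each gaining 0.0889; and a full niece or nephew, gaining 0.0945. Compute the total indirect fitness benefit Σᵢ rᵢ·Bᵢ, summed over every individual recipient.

r to a half-niece or half-nephew = 1/8 (half-aunt/uncle↔niece/nephew: one path of length 3: r = (1/2)^3 = 1/8).
r to a first cousin = 1/8 (first cousins share one grandparent pair — two paths of length 4: r = 2·(1/2)^4 = 1/8).
r to a full niece or nephew = 0.25 (full aunt/uncle↔niece/nephew: two paths of length 3 through the shared grandparent pair: r = 2·(1/2)^3 = 1/4).
Summing one r·B term per recipient: 1·0.125·0.172 + 4·0.125·0.0889 + 1·0.25·0.0945 = 0.089575.

0.089575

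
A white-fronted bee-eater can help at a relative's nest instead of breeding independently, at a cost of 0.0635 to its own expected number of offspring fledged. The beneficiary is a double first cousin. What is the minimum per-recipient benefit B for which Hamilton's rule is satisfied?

r to a double first cousin = 0.25 (double first cousins share both grandparent pairs — four paths of length 4: r = 4·(1/2)^4 = 1/4).
Hamilton's rule with n recipients of equal r: n·r·B > C, so B > C/(n·r) = 0.0635/(1·0.25) = 0.254.

0.254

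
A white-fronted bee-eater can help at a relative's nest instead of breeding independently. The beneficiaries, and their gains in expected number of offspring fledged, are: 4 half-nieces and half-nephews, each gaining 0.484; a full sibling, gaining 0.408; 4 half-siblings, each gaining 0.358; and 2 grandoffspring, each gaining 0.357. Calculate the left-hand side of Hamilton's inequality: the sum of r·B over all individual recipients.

0.9825

r to a half-niece or half-nephew = 1/8 (half-aunt/uncle↔niece/nephew: one path of length 3: r = (1/2)^3 = 1/8).
r to a full sibling = 0.5 (full sibs share both parents — two paths of length 2: r = 2·(1/2)^2 = 1/2).
r to a half-sibling = 1/4 (half-sibs share one parent — one path of length 2: r = (1/2)^2 = 1/4).
r to a grandoffspring = 1/4 (two parent–offspring links: r = (1/2)^2 = 1/4).
Summing one r·B term per recipient: 4·0.125·0.484 + 1·0.5·0.408 + 4·0.25·0.358 + 2·0.25·0.357 = 0.9825.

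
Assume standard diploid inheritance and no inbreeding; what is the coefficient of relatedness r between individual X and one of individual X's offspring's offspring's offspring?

0.125

Each parent–offspring link contributes a factor of 1/2, and independent paths through distinct common ancestors add.
Three parent–offspring links: r = (1/2)^3 = 1/8.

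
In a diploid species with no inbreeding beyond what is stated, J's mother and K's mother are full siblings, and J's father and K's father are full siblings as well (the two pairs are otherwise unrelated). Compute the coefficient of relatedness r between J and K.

With two independent routes of shared ancestry, r is the sum of the two contributions.
J and K are related in two ways: first cousins through their mothers (r = 1/8) and first cousins through their fathers (r = 1/8) — i.e. double first cousins.
r = 1/8 + 1/8 = 1/4 = 0.25.

0.25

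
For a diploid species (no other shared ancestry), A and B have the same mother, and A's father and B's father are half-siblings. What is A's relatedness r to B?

With two independent routes of shared ancestry, r is the sum of the two contributions.
A and B are related in two ways: half-sibs through their shared mother (r = 1/4) and half first cousins through their fathers (r = 1/16).
r = 1/4 + 1/16 = 0.3125.

0.3125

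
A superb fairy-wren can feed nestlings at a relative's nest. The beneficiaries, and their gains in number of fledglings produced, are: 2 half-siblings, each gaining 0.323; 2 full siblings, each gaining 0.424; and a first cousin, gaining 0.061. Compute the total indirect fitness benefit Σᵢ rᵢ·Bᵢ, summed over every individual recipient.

r to a half-sibling = 0.25 (half-sibs share one parent — one path of length 2: r = (1/2)^2 = 1/4).
r to a full sibling = 1/2 (full sibs share both parents — two paths of length 2: r = 2·(1/2)^2 = 1/2).
r to a first cousin = 0.125 (first cousins share one grandparent pair — two paths of length 4: r = 2·(1/2)^4 = 1/8).
Summing one r·B term per recipient: 2·0.25·0.323 + 2·0.5·0.424 + 1·0.125·0.061 = 0.593125.

0.593125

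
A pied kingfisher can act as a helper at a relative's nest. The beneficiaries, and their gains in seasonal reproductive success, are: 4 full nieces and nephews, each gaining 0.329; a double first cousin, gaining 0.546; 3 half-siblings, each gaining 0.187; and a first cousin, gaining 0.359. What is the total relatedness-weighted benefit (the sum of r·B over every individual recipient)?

r to a full niece or nephew = 1/4 (full aunt/uncle↔niece/nephew: two paths of length 3 through the shared grandparent pair: r = 2·(1/2)^3 = 1/4).
r to a double first cousin = 1/4 (double first cousins share both grandparent pairs — four paths of length 4: r = 4·(1/2)^4 = 1/4).
r to a half-sibling = 0.25 (half-sibs share one parent — one path of length 2: r = (1/2)^2 = 1/4).
r to a first cousin = 1/8 (first cousins share one grandparent pair — two paths of length 4: r = 2·(1/2)^4 = 1/8).
Summing one r·B term per recipient: 4·0.25·0.329 + 1·0.25·0.546 + 3·0.25·0.187 + 1·0.125·0.359 = 0.650625.

0.650625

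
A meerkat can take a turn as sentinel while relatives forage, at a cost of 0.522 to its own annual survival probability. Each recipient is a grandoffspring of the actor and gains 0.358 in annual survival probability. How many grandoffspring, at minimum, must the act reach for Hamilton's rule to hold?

6

r to a grandoffspring = 1/4 (two parent–offspring links: r = (1/2)^2 = 1/4).
Hamilton's rule: n·r·B > C  ⇒  n > C/(r·B) = 0.522/(0.25·0.358) = 5.832.
The smallest integer exceeding 5.832 is 6.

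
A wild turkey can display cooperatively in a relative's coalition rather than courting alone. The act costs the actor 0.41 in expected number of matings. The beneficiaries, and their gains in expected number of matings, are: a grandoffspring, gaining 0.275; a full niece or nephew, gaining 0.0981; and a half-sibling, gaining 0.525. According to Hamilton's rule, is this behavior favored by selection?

Hamilton's rule: the trait is favored when the sum of r·B over every recipient exceeds the actor's cost C.
r to a grandoffspring = 0.25 (two parent–offspring links: r = (1/2)^2 = 1/4).
r to a full niece or nephew = 1/4 (full aunt/uncle↔niece/nephew: two paths of length 3 through the shared grandparent pair: r = 2·(1/2)^3 = 1/4).
r to a half-sibling = 1/4 (half-sibs share one parent — one path of length 2: r = (1/2)^2 = 1/4).
Summing one r·B term per recipient: 1·0.25·0.275 + 1·0.25·0.0981 + 1·0.25·0.525 = 0.224525.
0.224525 < 0.41: the indirect benefit is less than the cost.

No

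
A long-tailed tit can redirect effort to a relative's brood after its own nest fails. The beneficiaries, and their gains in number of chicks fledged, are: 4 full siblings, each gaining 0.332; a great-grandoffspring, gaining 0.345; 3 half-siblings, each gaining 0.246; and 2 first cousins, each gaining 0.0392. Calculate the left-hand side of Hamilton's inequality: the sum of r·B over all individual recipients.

r to a full sibling = 1/2 (full sibs share both parents — two paths of length 2: r = 2·(1/2)^2 = 1/2).
r to a great-grandoffspring = 0.125 (three parent–offspring links: r = (1/2)^3 = 1/8).
r to a half-sibling = 0.25 (half-sibs share one parent — one path of length 2: r = (1/2)^2 = 1/4).
r to a first cousin = 1/8 (first cousins share one grandparent pair — two paths of length 4: r = 2·(1/2)^4 = 1/8).
Summing one r·B term per recipient: 4·0.5·0.332 + 1·0.125·0.345 + 3·0.25·0.246 + 2·0.125·0.0392 = 0.901425.

0.901425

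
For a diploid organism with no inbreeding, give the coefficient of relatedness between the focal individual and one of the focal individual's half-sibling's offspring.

Each parent–offspring link contributes a factor of 1/2, and independent paths through distinct common ancestors add.
Half-aunt/uncle↔niece/nephew: one path of length 3: r = (1/2)^3 = 1/8.

0.125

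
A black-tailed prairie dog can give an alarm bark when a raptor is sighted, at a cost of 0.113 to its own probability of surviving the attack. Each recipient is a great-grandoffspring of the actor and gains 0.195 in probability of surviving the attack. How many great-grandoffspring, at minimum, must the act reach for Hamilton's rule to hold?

r to a great-grandoffspring = 0.125 (three parent–offspring links: r = (1/2)^3 = 1/8).
Hamilton's rule: n·r·B > C  ⇒  n > C/(r·B) = 0.113/(0.125·0.195) = 4.636.
The smallest integer exceeding 4.636 is 5.

5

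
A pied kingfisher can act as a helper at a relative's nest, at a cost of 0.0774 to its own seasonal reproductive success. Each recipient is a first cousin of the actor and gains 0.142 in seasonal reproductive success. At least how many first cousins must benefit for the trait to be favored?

r to a first cousin = 0.125 (first cousins share one grandparent pair — two paths of length 4: r = 2·(1/2)^4 = 1/8).
Hamilton's rule: n·r·B > C  ⇒  n > C/(r·B) = 0.0774/(0.125·0.142) = 4.361.
The smallest integer exceeding 4.361 is 5.

5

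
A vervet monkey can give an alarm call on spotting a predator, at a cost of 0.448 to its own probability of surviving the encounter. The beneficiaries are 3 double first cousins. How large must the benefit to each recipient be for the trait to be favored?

r to a double first cousin = 1/4 (double first cousins share both grandparent pairs — four paths of length 4: r = 4·(1/2)^4 = 1/4).
Hamilton's rule with n recipients of equal r: n·r·B > C, so B > C/(n·r) = 0.448/(3·0.25) = 0.5973.

0.5973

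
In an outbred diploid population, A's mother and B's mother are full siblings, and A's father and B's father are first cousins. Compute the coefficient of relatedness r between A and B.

0.15625

Wright's path rule: contributions from independent ancestry routes add.
A and B are related in two ways: first cousins through their mothers (r = 1/8) and second cousins through their fathers (r = 1/32).
r = 1/8 + 1/32 = 5/32 = 0.15625.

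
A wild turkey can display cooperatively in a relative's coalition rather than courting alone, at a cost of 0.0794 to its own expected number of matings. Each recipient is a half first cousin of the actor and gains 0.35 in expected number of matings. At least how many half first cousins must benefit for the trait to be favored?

4

r to a half first cousin = 0.0625 (half first cousins share one grandparent — one path of length 4: r = (1/2)^4 = 1/16).
Hamilton's rule: n·r·B > C  ⇒  n > C/(r·B) = 0.0794/(0.0625·0.35) = 3.63.
The smallest integer exceeding 3.63 is 4.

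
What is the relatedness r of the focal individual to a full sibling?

0.5

Each parent–offspring link contributes a factor of 1/2, and independent paths through distinct common ancestors add.
Full sibs share both parents — two paths of length 2: r = 2·(1/2)^2 = 1/2.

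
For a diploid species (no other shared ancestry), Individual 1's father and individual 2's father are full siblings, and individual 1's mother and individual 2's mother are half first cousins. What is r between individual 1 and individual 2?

Wright's path rule: contributions from independent ancestry routes add.
Individual 1 and individual 2 are related in two ways: first cousins through their fathers (r = 1/8) and half second cousins through their mothers (r = 1/64).
r = 1/8 + 1/64 = 9/64 = 0.140625.

0.140625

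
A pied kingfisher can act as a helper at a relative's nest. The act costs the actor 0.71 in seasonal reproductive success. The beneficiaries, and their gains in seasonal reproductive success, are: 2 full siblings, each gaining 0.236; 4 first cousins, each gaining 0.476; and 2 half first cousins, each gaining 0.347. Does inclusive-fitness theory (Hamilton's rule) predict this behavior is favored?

Hamilton's rule: the trait is favored when the sum of r·B over every recipient exceeds the actor's cost C.
r to a full sibling = 0.5 (full sibs share both parents — two paths of length 2: r = 2·(1/2)^2 = 1/2).
r to a first cousin = 0.125 (first cousins share one grandparent pair — two paths of length 4: r = 2·(1/2)^4 = 1/8).
r to a half first cousin = 0.0625 (half first cousins share one grandparent — one path of length 4: r = (1/2)^4 = 1/16).
Summing one r·B term per recipient: 2·0.5·0.236 + 4·0.125·0.476 + 2·0.0625·0.347 = 0.517375.
0.517375 < 0.71: the indirect benefit is less than the cost.

No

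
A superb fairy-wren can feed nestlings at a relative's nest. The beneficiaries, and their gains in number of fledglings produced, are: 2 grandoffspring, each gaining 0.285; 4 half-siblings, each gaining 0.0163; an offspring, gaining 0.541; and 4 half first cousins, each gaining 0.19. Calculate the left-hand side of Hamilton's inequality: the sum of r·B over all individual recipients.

r to a grandoffspring = 0.25 (two parent–offspring links: r = (1/2)^2 = 1/4).
r to a half-sibling = 0.25 (half-sibs share one parent — one path of length 2: r = (1/2)^2 = 1/4).
r to an offspring = 0.5 (one parent–offspring link: r = (1/2)^1 = 1/2).
r to a half first cousin = 0.0625 (half first cousins share one grandparent — one path of length 4: r = (1/2)^4 = 1/16).
Summing one r·B term per recipient: 2·0.25·0.285 + 4·0.25·0.0163 + 1·0.5·0.541 + 4·0.0625·0.19 = 0.4768.

0.4768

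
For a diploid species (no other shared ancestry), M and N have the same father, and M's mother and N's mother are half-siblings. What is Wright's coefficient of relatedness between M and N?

Independent pedigree routes through distinct common ancestors add.
M and N are related in two ways: half-sibs through their shared father (r = 1/4) and half first cousins through their mothers (r = 1/16).
r = 1/4 + 1/16 = 0.3125.

0.3125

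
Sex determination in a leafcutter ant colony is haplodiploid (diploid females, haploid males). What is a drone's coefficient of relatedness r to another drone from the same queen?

Haploid brothers each carry a random half of the queen's diploid genome, so on average they share half: r = 1/2.

0.5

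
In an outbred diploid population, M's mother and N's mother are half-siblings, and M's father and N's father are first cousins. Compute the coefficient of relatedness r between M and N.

0.09375

Wright's path rule: contributions from independent ancestry routes add.
M and N are related in two ways: half first cousins through their mothers (r = 1/16) and second cousins through their fathers (r = 1/32).
r = 1/16 + 1/32 = 3/32 = 0.09375.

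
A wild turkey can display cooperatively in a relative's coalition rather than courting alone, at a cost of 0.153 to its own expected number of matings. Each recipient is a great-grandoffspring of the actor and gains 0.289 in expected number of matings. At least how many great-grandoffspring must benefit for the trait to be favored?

5

r to a great-grandoffspring = 1/8 (three parent–offspring links: r = (1/2)^3 = 1/8).
Hamilton's rule: n·r·B > C  ⇒  n > C/(r·B) = 0.153/(0.125·0.289) = 4.235.
The smallest integer exceeding 4.235 is 5.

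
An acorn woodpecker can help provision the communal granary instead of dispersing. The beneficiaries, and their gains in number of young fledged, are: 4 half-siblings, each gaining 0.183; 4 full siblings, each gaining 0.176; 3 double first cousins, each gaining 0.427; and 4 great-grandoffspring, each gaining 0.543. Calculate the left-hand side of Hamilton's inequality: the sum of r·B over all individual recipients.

r to a half-sibling = 0.25 (half-sibs share one parent — one path of length 2: r = (1/2)^2 = 1/4).
r to a full sibling = 0.5 (full sibs share both parents — two paths of length 2: r = 2·(1/2)^2 = 1/2).
r to a double first cousin = 1/4 (double first cousins share both grandparent pairs — four paths of length 4: r = 4·(1/2)^4 = 1/4).
r to a great-grandoffspring = 1/8 (three parent–offspring links: r = (1/2)^3 = 1/8).
Summing one r·B term per recipient: 4·0.25·0.183 + 4·0.5·0.176 + 3·0.25·0.427 + 4·0.125·0.543 = 1.12675.

1.12675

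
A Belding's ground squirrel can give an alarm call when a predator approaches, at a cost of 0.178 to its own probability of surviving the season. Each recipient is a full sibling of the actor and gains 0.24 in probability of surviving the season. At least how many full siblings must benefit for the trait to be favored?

r to a full sibling = 0.5 (full sibs share both parents — two paths of length 2: r = 2·(1/2)^2 = 1/2).
Hamilton's rule: n·r·B > C  ⇒  n > C/(r·B) = 0.178/(0.5·0.24) = 1.483.
The smallest integer exceeding 1.483 is 2.

2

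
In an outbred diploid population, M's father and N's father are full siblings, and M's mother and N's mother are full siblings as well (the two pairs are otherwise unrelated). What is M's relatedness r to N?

With two independent routes of shared ancestry, r is the sum of the two contributions.
M and N are related in two ways: first cousins through their fathers (r = 1/8) and first cousins through their mothers (r = 1/8) — i.e. double first cousins.
r = 1/8 + 1/8 = 0.25.

0.25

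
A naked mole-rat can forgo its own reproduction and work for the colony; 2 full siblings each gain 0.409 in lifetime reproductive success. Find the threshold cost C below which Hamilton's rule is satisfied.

0.409

r to a full sibling = 1/2 (full sibs share both parents — two paths of length 2: r = 2·(1/2)^2 = 1/2).
Hamilton's rule: n·r·B > C, so the trait is favored while C < n·r·B = 2·0.5·0.409 = 0.409.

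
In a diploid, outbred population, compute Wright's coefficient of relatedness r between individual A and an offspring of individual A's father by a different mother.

Each parent–offspring link contributes a factor of 1/2, and independent paths through distinct common ancestors add.
Half-sibs share one parent — one path of length 2: r = (1/2)^2 = 1/4.

0.25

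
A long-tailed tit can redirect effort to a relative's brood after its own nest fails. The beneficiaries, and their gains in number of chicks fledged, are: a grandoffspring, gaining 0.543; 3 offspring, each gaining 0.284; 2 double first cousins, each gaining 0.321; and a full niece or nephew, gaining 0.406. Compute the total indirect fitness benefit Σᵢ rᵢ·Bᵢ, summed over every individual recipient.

r to a grandoffspring = 1/4 (two parent–offspring links: r = (1/2)^2 = 1/4).
r to an offspring = 0.5 (one parent–offspring link: r = (1/2)^1 = 1/2).
r to a double first cousin = 1/4 (double first cousins share both grandparent pairs — four paths of length 4: r = 4·(1/2)^4 = 1/4).
r to a full niece or nephew = 0.25 (full aunt/uncle↔niece/nephew: two paths of length 3 through the shared grandparent pair: r = 2·(1/2)^3 = 1/4).
Summing one r·B term per recipient: 1·0.25·0.543 + 3·0.5·0.284 + 2·0.25·0.321 + 1·0.25·0.406 = 0.82375.

0.82375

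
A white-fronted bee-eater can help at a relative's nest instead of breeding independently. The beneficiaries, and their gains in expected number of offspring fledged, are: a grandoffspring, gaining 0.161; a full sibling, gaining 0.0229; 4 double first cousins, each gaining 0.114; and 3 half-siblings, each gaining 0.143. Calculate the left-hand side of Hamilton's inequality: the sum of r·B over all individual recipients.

0.27295

r to a grandoffspring = 1/4 (two parent–offspring links: r = (1/2)^2 = 1/4).
r to a full sibling = 1/2 (full sibs share both parents — two paths of length 2: r = 2·(1/2)^2 = 1/2).
r to a double first cousin = 1/4 (double first cousins share both grandparent pairs — four paths of length 4: r = 4·(1/2)^4 = 1/4).
r to a half-sibling = 0.25 (half-sibs share one parent — one path of length 2: r = (1/2)^2 = 1/4).
Summing one r·B term per recipient: 1·0.25·0.161 + 1·0.5·0.0229 + 4·0.25·0.114 + 3·0.25·0.143 = 0.27295.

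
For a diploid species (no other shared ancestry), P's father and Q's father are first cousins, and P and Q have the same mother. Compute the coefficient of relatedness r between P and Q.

Wright's path rule: contributions from independent ancestry routes add.
P and Q are related in two ways: second cousins through their fathers (r = 1/32) and half-sibs through their shared mother (r = 1/4).
r = 1/32 + 1/4 = 0.28125.

0.28125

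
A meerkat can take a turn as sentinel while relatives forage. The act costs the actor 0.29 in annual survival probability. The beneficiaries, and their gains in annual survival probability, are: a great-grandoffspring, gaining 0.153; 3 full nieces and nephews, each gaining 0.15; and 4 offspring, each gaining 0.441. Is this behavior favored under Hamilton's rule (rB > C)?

Hamilton's rule: the trait is favored when the sum of r·B over every recipient exceeds the actor's cost C.
r to a great-grandoffspring = 0.125 (three parent–offspring links: r = (1/2)^3 = 1/8).
r to a full niece or nephew = 1/4 (full aunt/uncle↔niece/nephew: two paths of length 3 through the shared grandparent pair: r = 2·(1/2)^3 = 1/4).
r to an offspring = 0.5 (one parent–offspring link: r = (1/2)^1 = 1/2).
Summing one r·B term per recipient: 1·0.125·0.153 + 3·0.25·0.15 + 4·0.5·0.441 = 1.013625.
1.013625 > 0.29: the indirect benefit exceeds the cost.

Yes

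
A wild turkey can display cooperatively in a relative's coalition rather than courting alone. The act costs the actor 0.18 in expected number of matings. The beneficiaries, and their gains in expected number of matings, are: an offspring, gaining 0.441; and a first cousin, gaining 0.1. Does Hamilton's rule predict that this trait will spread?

Hamilton's rule: the trait is favored when the sum of r·B over every recipient exceeds the actor's cost C.
r to an offspring = 1/2 (one parent–offspring link: r = (1/2)^1 = 1/2).
r to a first cousin = 0.125 (first cousins share one grandparent pair — two paths of length 4: r = 2·(1/2)^4 = 1/8).
Summing one r·B term per recipient: 1·0.5·0.441 + 1·0.125·0.1 = 0.233.
0.233 > 0.18: the indirect benefit exceeds the cost.

Yes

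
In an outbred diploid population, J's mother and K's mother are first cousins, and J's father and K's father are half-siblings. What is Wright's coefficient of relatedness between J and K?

With two independent routes of shared ancestry, r is the sum of the two contributions.
J and K are related in two ways: second cousins through their mothers (r = 1/32) and half first cousins through their fathers (r = 1/16).
r = 1/32 + 1/16 = 3/32 = 0.09375.

0.09375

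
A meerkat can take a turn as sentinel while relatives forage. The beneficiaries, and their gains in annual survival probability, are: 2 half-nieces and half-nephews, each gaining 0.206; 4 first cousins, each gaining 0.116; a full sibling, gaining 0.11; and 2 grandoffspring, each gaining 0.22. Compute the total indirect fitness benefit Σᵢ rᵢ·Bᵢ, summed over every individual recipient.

r to a half-niece or half-nephew = 1/8 (half-aunt/uncle↔niece/nephew: one path of length 3: r = (1/2)^3 = 1/8).
r to a first cousin = 0.125 (first cousins share one grandparent pair — two paths of length 4: r = 2·(1/2)^4 = 1/8).
r to a full sibling = 1/2 (full sibs share both parents — two paths of length 2: r = 2·(1/2)^2 = 1/2).
r to a grandoffspring = 0.25 (two parent–offspring links: r = (1/2)^2 = 1/4).
Summing one r·B term per recipient: 2·0.125·0.206 + 4·0.125·0.116 + 1·0.5·0.11 + 2·0.25·0.22 = 0.2745.

0.2745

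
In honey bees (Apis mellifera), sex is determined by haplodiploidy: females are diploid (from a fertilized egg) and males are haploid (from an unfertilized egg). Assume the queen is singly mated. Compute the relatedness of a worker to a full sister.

0.75

Haplodiploid full sisters inherit their father's entire haploid genome identically (contributing 1/2) and on average half of their mother's contribution (1/2 · 1/2 = 1/4); r = 1/2 + 1/4 = 3/4.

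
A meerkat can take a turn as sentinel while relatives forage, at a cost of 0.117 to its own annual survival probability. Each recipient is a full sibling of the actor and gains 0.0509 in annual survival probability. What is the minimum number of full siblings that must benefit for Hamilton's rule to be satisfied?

r to a full sibling = 1/2 (full sibs share both parents — two paths of length 2: r = 2·(1/2)^2 = 1/2).
Hamilton's rule: n·r·B > C  ⇒  n > C/(r·B) = 0.117/(0.5·0.0509) = 4.597.
The smallest integer exceeding 4.597 is 5.

5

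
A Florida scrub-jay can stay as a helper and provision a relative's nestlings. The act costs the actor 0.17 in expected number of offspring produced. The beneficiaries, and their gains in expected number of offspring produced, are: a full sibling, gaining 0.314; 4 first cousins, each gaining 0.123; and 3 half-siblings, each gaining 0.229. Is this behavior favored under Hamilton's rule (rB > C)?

Hamilton's rule: the trait is favored when the sum of r·B over every recipient exceeds the actor's cost C.
r to a full sibling = 0.5 (full sibs share both parents — two paths of length 2: r = 2·(1/2)^2 = 1/2).
r to a first cousin = 0.125 (first cousins share one grandparent pair — two paths of length 4: r = 2·(1/2)^4 = 1/8).
r to a half-sibling = 0.25 (half-sibs share one parent — one path of length 2: r = (1/2)^2 = 1/4).
Summing one r·B term per recipient: 1·0.5·0.314 + 4·0.125·0.123 + 3·0.25·0.229 = 0.39025.
0.39025 > 0.17: the indirect benefit exceeds the cost.

Yes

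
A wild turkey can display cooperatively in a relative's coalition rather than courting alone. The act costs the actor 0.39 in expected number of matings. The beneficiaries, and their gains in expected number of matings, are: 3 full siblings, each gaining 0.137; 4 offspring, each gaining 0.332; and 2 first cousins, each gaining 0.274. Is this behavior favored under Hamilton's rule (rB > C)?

Hamilton's rule: the trait is favored when the sum of r·B over every recipient exceeds the actor's cost C.
r to a full sibling = 1/2 (full sibs share both parents — two paths of length 2: r = 2·(1/2)^2 = 1/2).
r to an offspring = 1/2 (one parent–offspring link: r = (1/2)^1 = 1/2).
r to a first cousin = 1/8 (first cousins share one grandparent pair — two paths of length 4: r = 2·(1/2)^4 = 1/8).
Summing one r·B term per recipient: 3·0.5·0.137 + 4·0.5·0.332 + 2·0.125·0.274 = 0.938.
0.938 > 0.39: the indirect benefit exceeds the cost.

Yes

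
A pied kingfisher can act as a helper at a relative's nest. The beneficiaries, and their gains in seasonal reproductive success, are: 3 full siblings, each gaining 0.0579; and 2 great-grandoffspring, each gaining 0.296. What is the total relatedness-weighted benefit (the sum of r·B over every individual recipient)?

0.16085

r to a full sibling = 1/2 (full sibs share both parents — two paths of length 2: r = 2·(1/2)^2 = 1/2).
r to a great-grandoffspring = 0.125 (three parent–offspring links: r = (1/2)^3 = 1/8).
Summing one r·B term per recipient: 3·0.5·0.0579 + 2·0.125·0.296 = 0.16085.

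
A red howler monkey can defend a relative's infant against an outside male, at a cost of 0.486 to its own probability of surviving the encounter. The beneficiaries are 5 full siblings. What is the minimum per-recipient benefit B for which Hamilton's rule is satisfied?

0.1944

r to a full sibling = 1/2 (full sibs share both parents — two paths of length 2: r = 2·(1/2)^2 = 1/2).
Hamilton's rule with n recipients of equal r: n·r·B > C, so B > C/(n·r) = 0.486/(5·0.5) = 0.1944.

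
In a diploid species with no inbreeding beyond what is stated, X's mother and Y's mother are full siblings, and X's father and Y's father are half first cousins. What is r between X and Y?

0.140625

Relatedness sums over independent paths through distinct common ancestors.
X and Y are related in two ways: first cousins through their mothers (r = 1/8) and half second cousins through their fathers (r = 1/64).
r = 1/8 + 1/64 = 9/64 = 0.140625.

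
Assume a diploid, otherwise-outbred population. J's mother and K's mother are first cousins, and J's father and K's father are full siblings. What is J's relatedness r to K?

Relatedness sums over independent paths through distinct common ancestors.
J and K are related in two ways: second cousins through their mothers (r = 1/32) and first cousins through their fathers (r = 1/8).
r = 1/32 + 1/8 = 5/32 = 0.15625.

0.15625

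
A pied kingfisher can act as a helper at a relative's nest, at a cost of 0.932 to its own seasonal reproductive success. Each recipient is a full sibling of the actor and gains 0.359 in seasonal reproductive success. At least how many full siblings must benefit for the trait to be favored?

6

r to a full sibling = 1/2 (full sibs share both parents — two paths of length 2: r = 2·(1/2)^2 = 1/2).
Hamilton's rule: n·r·B > C  ⇒  n > C/(r·B) = 0.932/(0.5·0.359) = 5.192.
The smallest integer exceeding 5.192 is 6.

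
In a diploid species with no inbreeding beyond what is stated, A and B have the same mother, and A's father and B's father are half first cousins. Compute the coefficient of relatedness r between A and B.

With two independent routes of shared ancestry, r is the sum of the two contributions.
A and B are related in two ways: half-sibs through their shared mother (r = 1/4) and half second cousins through their fathers (r = 1/64).
r = 1/4 + 1/64 = 17/64 = 0.265625.

0.265625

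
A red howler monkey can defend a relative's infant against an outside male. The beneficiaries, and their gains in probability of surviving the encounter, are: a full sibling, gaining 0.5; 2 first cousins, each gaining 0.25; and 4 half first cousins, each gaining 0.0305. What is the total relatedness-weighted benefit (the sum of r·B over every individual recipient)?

r to a full sibling = 0.5 (full sibs share both parents — two paths of length 2: r = 2·(1/2)^2 = 1/2).
r to a first cousin = 1/8 (first cousins share one grandparent pair — two paths of length 4: r = 2·(1/2)^4 = 1/8).
r to a half first cousin = 1/16 (half first cousins share one grandparent — one path of length 4: r = (1/2)^4 = 1/16).
Summing one r·B term per recipient: 1·0.5·0.5 + 2·0.125·0.25 + 4·0.0625·0.0305 = 0.320125.

0.320125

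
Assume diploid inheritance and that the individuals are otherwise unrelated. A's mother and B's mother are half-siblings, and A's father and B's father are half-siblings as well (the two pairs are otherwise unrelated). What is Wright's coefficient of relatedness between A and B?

0.125

Independent pedigree routes through distinct common ancestors add.
A and B are related in two ways: half first cousins through their mothers (r = 1/16) and half first cousins through their fathers (r = 1/16).
r = 1/16 + 1/16 = 0.125.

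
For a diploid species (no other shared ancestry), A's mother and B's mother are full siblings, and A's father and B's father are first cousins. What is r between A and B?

0.15625

Relatedness sums over independent paths through distinct common ancestors.
A and B are related in two ways: first cousins through their mothers (r = 1/8) and second cousins through their fathers (r = 1/32).
r = 1/8 + 1/32 = 5/32 = 0.15625.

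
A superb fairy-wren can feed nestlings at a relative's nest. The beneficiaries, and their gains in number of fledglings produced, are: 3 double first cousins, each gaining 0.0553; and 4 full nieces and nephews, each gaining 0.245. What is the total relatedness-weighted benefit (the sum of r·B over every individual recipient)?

0.286475

r to a double first cousin = 1/4 (double first cousins share both grandparent pairs — four paths of length 4: r = 4·(1/2)^4 = 1/4).
r to a full niece or nephew = 0.25 (full aunt/uncle↔niece/nephew: two paths of length 3 through the shared grandparent pair: r = 2·(1/2)^3 = 1/4).
Summing one r·B term per recipient: 3·0.25·0.0553 + 4·0.25·0.245 = 0.286475.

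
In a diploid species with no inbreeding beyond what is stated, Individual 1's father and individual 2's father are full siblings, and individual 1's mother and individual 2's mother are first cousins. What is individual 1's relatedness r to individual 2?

With two independent routes of shared ancestry, r is the sum of the two contributions.
Individual 1 and individual 2 are related in two ways: first cousins through their fathers (r = 1/8) and second cousins through their mothers (r = 1/32).
r = 1/8 + 1/32 = 5/32 = 0.15625.

0.15625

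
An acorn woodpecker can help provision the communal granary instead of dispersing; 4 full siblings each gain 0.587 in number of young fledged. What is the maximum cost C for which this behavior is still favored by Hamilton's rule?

1.174

r to a full sibling = 1/2 (full sibs share both parents — two paths of length 2: r = 2·(1/2)^2 = 1/2).
Hamilton's rule: n·r·B > C, so the trait is favored while C < n·r·B = 4·0.5·0.587 = 1.174.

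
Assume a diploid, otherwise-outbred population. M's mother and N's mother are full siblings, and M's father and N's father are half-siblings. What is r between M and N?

With two independent routes of shared ancestry, r is the sum of the two contributions.
M and N are related in two ways: first cousins through their mothers (r = 1/8) and half first cousins through their fathers (r = 1/16).
r = 1/8 + 1/16 = 0.1875.

0.1875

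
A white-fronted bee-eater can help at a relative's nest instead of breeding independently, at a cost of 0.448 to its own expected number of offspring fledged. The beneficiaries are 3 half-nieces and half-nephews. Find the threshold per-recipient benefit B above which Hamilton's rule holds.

1.1947

r to a half-niece or half-nephew = 1/8 (half-aunt/uncle↔niece/nephew: one path of length 3: r = (1/2)^3 = 1/8).
Hamilton's rule with n recipients of equal r: n·r·B > C, so B > C/(n·r) = 0.448/(3·0.125) = 1.1947.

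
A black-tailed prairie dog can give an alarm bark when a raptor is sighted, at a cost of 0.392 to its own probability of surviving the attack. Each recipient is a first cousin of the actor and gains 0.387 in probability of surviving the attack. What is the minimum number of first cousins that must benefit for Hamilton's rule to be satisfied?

9

r to a first cousin = 1/8 (first cousins share one grandparent pair — two paths of length 4: r = 2·(1/2)^4 = 1/8).
Hamilton's rule: n·r·B > C  ⇒  n > C/(r·B) = 0.392/(0.125·0.387) = 8.103.
The smallest integer exceeding 8.103 is 9.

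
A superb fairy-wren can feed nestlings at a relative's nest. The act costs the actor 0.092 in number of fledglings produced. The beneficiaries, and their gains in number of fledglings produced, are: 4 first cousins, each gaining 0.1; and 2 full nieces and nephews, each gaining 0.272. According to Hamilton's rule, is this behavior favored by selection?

Hamilton's rule: the trait is favored when the sum of r·B over every recipient exceeds the actor's cost C.
r to a first cousin = 0.125 (first cousins share one grandparent pair — two paths of length 4: r = 2·(1/2)^4 = 1/8).
r to a full niece or nephew = 1/4 (full aunt/uncle↔niece/nephew: two paths of length 3 through the shared grandparent pair: r = 2·(1/2)^3 = 1/4).
Summing one r·B term per recipient: 4·0.125·0.1 + 2·0.25·0.272 = 0.186.
0.186 > 0.092: the indirect benefit exceeds the cost.

Yes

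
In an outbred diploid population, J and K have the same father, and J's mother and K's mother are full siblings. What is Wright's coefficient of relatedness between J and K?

0.375

With two independent routes of shared ancestry, r is the sum of the two contributions.
J and K are related in two ways: half-sibs through their shared father (r = 1/4) and first cousins through their mothers (r = 1/8).
r = 1/4 + 1/8 = 0.375.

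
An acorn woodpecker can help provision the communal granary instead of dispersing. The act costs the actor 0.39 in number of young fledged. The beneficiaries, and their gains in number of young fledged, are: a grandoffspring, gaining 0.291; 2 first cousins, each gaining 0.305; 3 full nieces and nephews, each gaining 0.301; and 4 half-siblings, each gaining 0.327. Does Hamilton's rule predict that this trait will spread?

Hamilton's rule: the trait is favored when the sum of r·B over every recipient exceeds the actor's cost C.
r to a grandoffspring = 1/4 (two parent–offspring links: r = (1/2)^2 = 1/4).
r to a first cousin = 1/8 (first cousins share one grandparent pair — two paths of length 4: r = 2·(1/2)^4 = 1/8).
r to a full niece or nephew = 1/4 (full aunt/uncle↔niece/nephew: two paths of length 3 through the shared grandparent pair: r = 2·(1/2)^3 = 1/4).
r to a half-sibling = 1/4 (half-sibs share one parent — one path of length 2: r = (1/2)^2 = 1/4).
Summing one r·B term per recipient: 1·0.25·0.291 + 2·0.125·0.305 + 3·0.25·0.301 + 4·0.25·0.327 = 0.70175.
0.70175 > 0.39: the indirect benefit exceeds the cost.

Yes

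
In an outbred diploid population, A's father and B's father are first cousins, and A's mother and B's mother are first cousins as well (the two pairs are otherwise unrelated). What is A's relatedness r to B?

Relatedness sums over independent paths through distinct common ancestors.
A and B are related in two ways: second cousins through their fathers (r = 1/32) and second cousins through their mothers (r = 1/32).
r = 1/32 + 1/32 = 1/16 = 0.0625.

0.0625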